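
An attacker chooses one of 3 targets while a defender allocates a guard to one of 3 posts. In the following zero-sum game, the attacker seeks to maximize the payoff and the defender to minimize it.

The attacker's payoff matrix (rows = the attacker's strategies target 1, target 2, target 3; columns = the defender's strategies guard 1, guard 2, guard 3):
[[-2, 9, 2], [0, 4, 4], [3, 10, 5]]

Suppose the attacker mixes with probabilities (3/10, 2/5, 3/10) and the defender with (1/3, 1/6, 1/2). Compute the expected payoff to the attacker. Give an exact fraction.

19/6

Against (1/3, 1/6, 1/2), each row's expected payoff is target 1: 11/6; target 2: 8/3; target 3: 31/6.
Taking the (3/10, 2/5, 3/10)-weighted average: (3/10)·(11/6) + (2/5)·(8/3) + (3/10)·(31/6) = 19/6.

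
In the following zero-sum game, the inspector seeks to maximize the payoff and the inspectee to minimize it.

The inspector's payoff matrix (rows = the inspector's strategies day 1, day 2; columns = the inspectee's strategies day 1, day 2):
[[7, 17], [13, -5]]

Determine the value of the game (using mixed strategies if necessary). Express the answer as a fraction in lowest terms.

Row minima are 7 and -5, so the inspector's maximin is 7; column maxima are 13 and 17, so the inspectee's minimax is 13. These differ, so the equilibrium is in mixed strategies.
Let the inspector play day 1 with probability p. The inspectee is indifferent when 7p + 13(1−p) = 17p − 5(1−p), giving p = 9/14.
Let the inspectee play day 1 with probability q. The inspector is indifferent when 7q + 17(1−q) = 13q − 5(1−q), giving q = 11/14.
The value is 7·(11/14) + (17)·(3/14) = 64/7.

64/7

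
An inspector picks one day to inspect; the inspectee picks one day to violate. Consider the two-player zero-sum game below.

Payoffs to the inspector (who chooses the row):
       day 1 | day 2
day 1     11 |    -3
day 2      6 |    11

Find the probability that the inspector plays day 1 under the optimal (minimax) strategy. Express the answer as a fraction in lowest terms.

Row minima are -3 and 6, so the inspector's maximin is 6; column maxima are 11 and 11, so the inspectee's minimax is 11. These differ, so the equilibrium is in mixed strategies.
Let the inspector play day 1 with probability p. The inspectee is indifferent when 11p + 6(1−p) = −3p + 11(1−p), giving p = 5/19.

5/19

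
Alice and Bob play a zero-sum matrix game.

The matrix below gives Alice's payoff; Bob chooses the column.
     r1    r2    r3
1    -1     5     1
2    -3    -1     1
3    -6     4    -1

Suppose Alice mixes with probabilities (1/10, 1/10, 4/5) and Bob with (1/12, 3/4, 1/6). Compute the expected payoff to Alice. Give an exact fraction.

Against (1/12, 3/4, 1/6), each row's expected payoff is 1: 23/6; 2: -5/6; 3: 7/3.
Taking the (1/10, 1/10, 4/5)-weighted average: (1/10)·(23/6) + (1/10)·(-5/6) + (4/5)·(7/3) = 13/6.

13/6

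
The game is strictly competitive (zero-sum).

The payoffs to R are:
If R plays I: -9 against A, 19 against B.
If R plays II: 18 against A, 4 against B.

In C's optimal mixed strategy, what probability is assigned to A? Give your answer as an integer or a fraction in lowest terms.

Row minima are -9 and 4, so R's maximin is 4; column maxima are 18 and 19, so C's minimax is 18. These differ, so the equilibrium is in mixed strategies.
Let C play A with probability q. R is indifferent when −9q + 19(1−q) = 18q + 4(1−q), giving q = 5/14.

5/14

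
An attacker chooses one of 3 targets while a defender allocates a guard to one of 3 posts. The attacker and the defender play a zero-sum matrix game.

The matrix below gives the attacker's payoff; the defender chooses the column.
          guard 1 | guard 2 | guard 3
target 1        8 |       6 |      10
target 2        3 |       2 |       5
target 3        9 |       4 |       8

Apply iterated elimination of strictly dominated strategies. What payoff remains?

Column guard 3 is strictly dominated by guard 2 for the defender (6<10, 2<5, 4<8); eliminate guard 3.
Column guard 1 is strictly dominated by guard 2 for the defender (6<8, 2<3, 4<9); eliminate guard 1.
Row target 3 is strictly dominated by row target 1 (6>4); eliminate target 3.
Row target 2 is strictly dominated by row target 1 (6>2); eliminate target 2.
Only (target 1, guard 2) remains, with payoff 6.

6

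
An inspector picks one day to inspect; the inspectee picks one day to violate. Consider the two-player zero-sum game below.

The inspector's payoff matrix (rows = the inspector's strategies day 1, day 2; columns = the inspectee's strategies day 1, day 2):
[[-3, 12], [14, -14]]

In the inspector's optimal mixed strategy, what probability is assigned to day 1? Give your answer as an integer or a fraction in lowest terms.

28/43

Row minima are -3 and -14, so the inspector's maximin is -3; column maxima are 14 and 12, so the inspectee's minimax is 12. These differ, so the equilibrium is in mixed strategies.
Let the inspector play day 1 with probability p. The inspectee is indifferent when −3p + 14(1−p) = 12p − 14(1−p), giving p = 28/43.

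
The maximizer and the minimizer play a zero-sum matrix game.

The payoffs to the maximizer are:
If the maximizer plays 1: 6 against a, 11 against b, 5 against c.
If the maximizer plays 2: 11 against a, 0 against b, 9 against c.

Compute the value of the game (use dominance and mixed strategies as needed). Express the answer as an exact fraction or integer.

Column a is strictly dominated by c for the minimizer (it gives the maximizer more in every row).
The remaining 2×2 game on (1, 2) × (b, c) has no saddle point. Let the maximizer play 1 with probability p; indifference gives 11p = 5p + 9(1−p), so p = 3/5.
Similarly the minimizer's optimal q on b is 4/15, and the value is 11·(4/15) + (5)·(11/15) = 33/5.

33/5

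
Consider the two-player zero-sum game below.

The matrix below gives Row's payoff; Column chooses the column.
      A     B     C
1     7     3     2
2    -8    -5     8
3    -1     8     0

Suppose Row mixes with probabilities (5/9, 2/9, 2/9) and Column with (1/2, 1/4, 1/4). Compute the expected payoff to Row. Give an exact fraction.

Against (1/2, 1/4, 1/4), each row's expected payoff is 1: 19/4; 2: -13/4; 3: 3/2.
Taking the (5/9, 2/9, 2/9)-weighted average: (5/9)·(19/4) + (2/9)·(-13/4) + (2/9)·(3/2) = 9/4.

9/4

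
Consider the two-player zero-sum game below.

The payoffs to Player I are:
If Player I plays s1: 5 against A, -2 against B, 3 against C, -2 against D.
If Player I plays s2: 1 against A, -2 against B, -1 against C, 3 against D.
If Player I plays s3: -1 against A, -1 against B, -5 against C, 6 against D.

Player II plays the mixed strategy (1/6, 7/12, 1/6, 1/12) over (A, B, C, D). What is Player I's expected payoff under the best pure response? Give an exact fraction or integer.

s1: (5)·(1/6) + (-2)·(7/12) + (3)·(1/6) + (-2)·(1/12) = 0.
s2: (1)·(1/6) + (-2)·(7/12) + (-1)·(1/6) + (3)·(1/12) = -11/12.
s3: (-1)·(1/6) + (-1)·(7/12) + (-5)·(1/6) + (6)·(1/12) = -13/12.
The best pure response is s1 with expected payoff 0.

0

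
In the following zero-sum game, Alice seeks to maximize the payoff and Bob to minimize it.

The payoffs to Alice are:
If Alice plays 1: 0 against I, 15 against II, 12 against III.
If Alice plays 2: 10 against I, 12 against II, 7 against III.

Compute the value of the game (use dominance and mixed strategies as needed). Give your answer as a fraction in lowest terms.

8

Column II is strictly dominated by III for Bob (it gives Alice more in every row).
The remaining 2×2 game on (1, 2) × (I, III) has no saddle point. Let Alice play 1 with probability p; indifference gives 10(1−p) = 12p + 7(1−p), so p = 1/5.
Similarly Bob's optimal q on I is 1/3, and the value is 0·(1/3) + (12)·(2/3) = 8.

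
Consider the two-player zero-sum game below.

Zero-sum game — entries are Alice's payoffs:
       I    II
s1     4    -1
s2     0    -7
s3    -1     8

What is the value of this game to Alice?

Row s2 is strictly dominated by row s1, so Alice never plays it.
The remaining 2×2 game on (s1, s3) × (I, II) has no saddle point. Let Alice play s1 with probability p; indifference gives 4p − (1−p) = −p + 8(1−p), so p = 9/14.
Similarly Bob's optimal q on I is 9/14, and the value is 4·(9/14) + (-1)·(5/14) = 31/14.

31/14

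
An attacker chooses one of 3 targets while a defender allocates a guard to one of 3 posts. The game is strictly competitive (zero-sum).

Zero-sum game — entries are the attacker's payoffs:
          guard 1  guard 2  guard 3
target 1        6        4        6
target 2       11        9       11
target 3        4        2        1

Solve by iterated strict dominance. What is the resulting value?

Column guard 1 is strictly dominated by guard 2 for the defender (4<6, 9<11, 2<4); eliminate guard 1.
Row target 3 is strictly dominated by row target 1 (4>2, 6>1); eliminate target 3.
Column guard 3 is strictly dominated by guard 2 for the defender (4<6, 9<11); eliminate guard 3.
Row target 1 is strictly dominated by row target 2 (9>4); eliminate target 1.
Only (target 2, guard 2) remains, with payoff 9.

9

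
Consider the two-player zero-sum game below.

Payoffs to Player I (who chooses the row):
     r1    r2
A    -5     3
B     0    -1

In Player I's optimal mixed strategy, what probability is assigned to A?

1/9

Row minima are -5 and -1, so Player I's maximin is -1; column maxima are 0 and 3, so Player II's minimax is 0. These differ, so the equilibrium is in mixed strategies.
Let Player I play A with probability p. Player II is indifferent when −5p = 3p − (1−p), giving p = 1/9.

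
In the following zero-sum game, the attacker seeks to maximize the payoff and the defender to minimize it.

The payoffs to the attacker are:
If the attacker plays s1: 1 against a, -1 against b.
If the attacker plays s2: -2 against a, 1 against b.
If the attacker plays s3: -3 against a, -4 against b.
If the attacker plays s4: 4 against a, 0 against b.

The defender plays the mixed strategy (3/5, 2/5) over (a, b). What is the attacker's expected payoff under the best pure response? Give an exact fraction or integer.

12/5

s1: (1)·(3/5) + (-1)·(2/5) = 1/5.
s2: (-2)·(3/5) + (1)·(2/5) = -4/5.
s3: (-3)·(3/5) + (-4)·(2/5) = -17/5.
s4: (4)·(3/5) + (0)·(2/5) = 12/5.
The best pure response is s4 with expected payoff 12/5.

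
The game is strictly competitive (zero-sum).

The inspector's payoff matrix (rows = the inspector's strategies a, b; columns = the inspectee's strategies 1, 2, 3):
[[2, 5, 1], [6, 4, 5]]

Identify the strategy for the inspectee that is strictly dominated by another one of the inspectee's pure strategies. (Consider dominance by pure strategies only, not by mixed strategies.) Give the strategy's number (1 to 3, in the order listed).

1

The inspectee prefers columns that give the inspector less. Compare 1 with 3: 1 < 2, 5 < 6.
So 3 strictly dominates 1 for the inspectee; 1 is strictly dominated.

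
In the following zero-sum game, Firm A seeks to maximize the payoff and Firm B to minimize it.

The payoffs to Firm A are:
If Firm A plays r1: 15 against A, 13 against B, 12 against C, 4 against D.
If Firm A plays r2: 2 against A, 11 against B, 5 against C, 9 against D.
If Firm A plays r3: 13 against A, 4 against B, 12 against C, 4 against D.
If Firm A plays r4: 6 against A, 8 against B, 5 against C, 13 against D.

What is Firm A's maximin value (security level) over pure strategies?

The worst-case payoff for each row is r1: 4, r2: 2, r3: 4, r4: 5.
The best of these is 5.

5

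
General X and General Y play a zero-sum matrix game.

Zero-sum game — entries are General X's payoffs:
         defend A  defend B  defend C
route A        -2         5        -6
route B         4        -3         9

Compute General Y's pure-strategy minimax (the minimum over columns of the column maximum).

4

The worst case (largest entry) in each column is defend A: 4, defend B: 5, defend C: 9.
The best (smallest) of these is 4.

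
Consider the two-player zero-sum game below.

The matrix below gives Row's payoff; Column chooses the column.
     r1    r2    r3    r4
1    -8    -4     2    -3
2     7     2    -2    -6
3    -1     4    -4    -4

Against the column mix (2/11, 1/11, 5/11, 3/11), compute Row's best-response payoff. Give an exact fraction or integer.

-12/11

1: (-8)·(2/11) + (-4)·(1/11) + (2)·(5/11) + (-3)·(3/11) = -19/11.
2: (7)·(2/11) + (2)·(1/11) + (-2)·(5/11) + (-6)·(3/11) = -12/11.
3: (-1)·(2/11) + (4)·(1/11) + (-4)·(5/11) + (-4)·(3/11) = -30/11.
The best pure response is 2 with expected payoff -12/11.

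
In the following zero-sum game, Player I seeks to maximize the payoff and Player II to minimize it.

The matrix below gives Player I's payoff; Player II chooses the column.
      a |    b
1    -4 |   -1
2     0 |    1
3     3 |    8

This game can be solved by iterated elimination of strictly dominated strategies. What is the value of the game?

Row 1 is strictly dominated by row 2 (0>-4, 1>-1); eliminate 1.
Column b is strictly dominated by a for Player II (0<1, 3<8); eliminate b.
Row 2 is strictly dominated by row 3 (3>0); eliminate 2.
Only (3, a) remains, with payoff 3.

3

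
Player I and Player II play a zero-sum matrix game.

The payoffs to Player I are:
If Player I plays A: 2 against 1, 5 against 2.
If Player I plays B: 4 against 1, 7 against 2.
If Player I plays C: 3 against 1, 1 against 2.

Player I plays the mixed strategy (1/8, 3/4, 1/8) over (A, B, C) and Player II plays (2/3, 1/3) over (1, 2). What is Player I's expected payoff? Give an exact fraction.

Against (2/3, 1/3), each row's expected payoff is A: 3; B: 5; C: 7/3.
Taking the (1/8, 3/4, 1/8)-weighted average: (1/8)·(3) + (3/4)·(5) + (1/8)·(7/3) = 53/12.

53/12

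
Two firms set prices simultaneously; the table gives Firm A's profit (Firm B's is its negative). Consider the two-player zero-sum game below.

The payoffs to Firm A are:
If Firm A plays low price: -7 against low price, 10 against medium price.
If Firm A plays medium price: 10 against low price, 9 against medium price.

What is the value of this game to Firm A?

163/18

Row minima are -7 and 9, so Firm A's maximin is 9; column maxima are 10 and 10, so Firm B's minimax is 10. These differ, so the equilibrium is in mixed strategies.
Let Firm A play low price with probability p. Firm B is indifferent when −7p + 10(1−p) = 10p + 9(1−p), giving p = 1/18.
Let Firm B play low price with probability q. Firm A is indifferent when −7q + 10(1−q) = 10q + 9(1−q), giving q = 1/18.
The value is -7·(1/18) + (10)·(17/18) = 163/18.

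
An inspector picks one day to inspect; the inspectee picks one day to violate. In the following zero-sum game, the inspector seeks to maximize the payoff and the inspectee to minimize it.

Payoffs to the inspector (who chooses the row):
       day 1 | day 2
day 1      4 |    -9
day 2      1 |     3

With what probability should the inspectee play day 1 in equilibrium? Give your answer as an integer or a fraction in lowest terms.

4/5

Row minima are -9 and 1, so the inspector's maximin is 1; column maxima are 4 and 3, so the inspectee's minimax is 3. These differ, so the equilibrium is in mixed strategies.
Let the inspectee play day 1 with probability q. The inspector is indifferent when 4q − 9(1−q) = q + 3(1−q), giving q = 4/5.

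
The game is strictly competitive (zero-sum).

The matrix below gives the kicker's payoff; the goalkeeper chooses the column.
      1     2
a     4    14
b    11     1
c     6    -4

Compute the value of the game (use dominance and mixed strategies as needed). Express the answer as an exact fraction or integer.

Row c is strictly dominated by row b, so the kicker never plays it.
The remaining 2×2 game on (a, b) × (1, 2) has no saddle point. Let the kicker play a with probability p; indifference gives 4p + 11(1−p) = 14p + (1−p), so p = 1/2.
Similarly the goalkeeper's optimal q on 1 is 13/20, and the value is 4·(13/20) + (14)·(7/20) = 15/2.

15/2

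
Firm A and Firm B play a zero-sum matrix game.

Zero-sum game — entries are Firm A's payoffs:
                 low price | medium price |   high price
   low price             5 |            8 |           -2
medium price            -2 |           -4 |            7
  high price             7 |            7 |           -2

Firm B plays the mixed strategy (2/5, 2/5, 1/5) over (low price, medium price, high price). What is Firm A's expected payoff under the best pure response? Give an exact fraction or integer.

low price: (5)·(2/5) + (8)·(2/5) + (-2)·(1/5) = 24/5.
medium price: (-2)·(2/5) + (-4)·(2/5) + (7)·(1/5) = -1.
high price: (7)·(2/5) + (7)·(2/5) + (-2)·(1/5) = 26/5.
The best pure response is high price with expected payoff 26/5.

26/5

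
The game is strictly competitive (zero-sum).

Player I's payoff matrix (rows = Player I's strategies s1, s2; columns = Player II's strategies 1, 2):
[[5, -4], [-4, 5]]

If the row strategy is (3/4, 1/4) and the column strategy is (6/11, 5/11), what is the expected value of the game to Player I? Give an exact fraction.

31/44

Against (6/11, 5/11), each row's expected payoff is s1: 10/11; s2: 1/11.
Taking the (3/4, 1/4)-weighted average: (3/4)·(10/11) + (1/4)·(1/11) = 31/44.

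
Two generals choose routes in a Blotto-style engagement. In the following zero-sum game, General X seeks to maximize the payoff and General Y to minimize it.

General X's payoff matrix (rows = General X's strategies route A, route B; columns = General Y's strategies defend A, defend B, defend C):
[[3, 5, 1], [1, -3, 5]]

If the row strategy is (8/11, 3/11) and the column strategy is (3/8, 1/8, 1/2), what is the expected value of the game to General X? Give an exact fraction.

51/22

Against (3/8, 1/8, 1/2), each row's expected payoff is route A: 9/4; route B: 5/2.
Taking the (8/11, 3/11)-weighted average: (8/11)·(9/4) + (3/11)·(5/2) = 51/22.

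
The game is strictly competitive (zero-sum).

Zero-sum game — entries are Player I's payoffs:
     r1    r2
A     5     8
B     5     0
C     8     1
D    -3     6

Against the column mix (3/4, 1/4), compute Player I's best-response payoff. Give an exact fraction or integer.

A: (5)·(3/4) + (8)·(1/4) = 23/4.
B: (5)·(3/4) + (0)·(1/4) = 15/4.
C: (8)·(3/4) + (1)·(1/4) = 25/4.
D: (-3)·(3/4) + (6)·(1/4) = -3/4.
The best pure response is C with expected payoff 25/4.

25/4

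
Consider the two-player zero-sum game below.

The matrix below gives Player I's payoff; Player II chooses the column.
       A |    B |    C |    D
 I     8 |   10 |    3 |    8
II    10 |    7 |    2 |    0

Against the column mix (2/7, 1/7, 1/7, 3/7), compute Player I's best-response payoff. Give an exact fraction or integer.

I: (8)·(2/7) + (10)·(1/7) + (3)·(1/7) + (8)·(3/7) = 53/7.
II: (10)·(2/7) + (7)·(1/7) + (2)·(1/7) + (0)·(3/7) = 29/7.
The best pure response is I with expected payoff 53/7.

53/7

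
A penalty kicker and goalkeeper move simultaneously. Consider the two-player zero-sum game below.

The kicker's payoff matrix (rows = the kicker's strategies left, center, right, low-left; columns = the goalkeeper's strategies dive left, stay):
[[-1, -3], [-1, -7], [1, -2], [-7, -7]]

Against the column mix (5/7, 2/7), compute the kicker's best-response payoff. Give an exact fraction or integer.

left: (-1)·(5/7) + (-3)·(2/7) = -11/7.
center: (-1)·(5/7) + (-7)·(2/7) = -19/7.
right: (1)·(5/7) + (-2)·(2/7) = 1/7.
low-left: (-7)·(5/7) + (-7)·(2/7) = -7.
The best pure response is right with expected payoff 1/7.

1/7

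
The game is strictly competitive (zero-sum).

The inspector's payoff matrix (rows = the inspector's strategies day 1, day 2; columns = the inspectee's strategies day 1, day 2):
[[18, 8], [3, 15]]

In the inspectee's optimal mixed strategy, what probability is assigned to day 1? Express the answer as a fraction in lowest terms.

7/22

Row minima are 8 and 3, so the inspector's maximin is 8; column maxima are 18 and 15, so the inspectee's minimax is 15. These differ, so the equilibrium is in mixed strategies.
Let the inspectee play day 1 with probability q. The inspector is indifferent when 18q + 8(1−q) = 3q + 15(1−q), giving q = 7/22.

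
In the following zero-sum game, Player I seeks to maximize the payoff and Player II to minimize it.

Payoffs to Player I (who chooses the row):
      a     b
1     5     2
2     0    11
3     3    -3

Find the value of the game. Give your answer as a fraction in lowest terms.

Row 3 is strictly dominated by row 1, so Player I never plays it.
The remaining 2×2 game on (1, 2) × (a, b) has no saddle point. Let Player I play 1 with probability p; indifference gives 5p = 2p + 11(1−p), so p = 11/14.
Similarly Player II's optimal q on a is 9/14, and the value is 5·(9/14) + (2)·(5/14) = 55/14.

55/14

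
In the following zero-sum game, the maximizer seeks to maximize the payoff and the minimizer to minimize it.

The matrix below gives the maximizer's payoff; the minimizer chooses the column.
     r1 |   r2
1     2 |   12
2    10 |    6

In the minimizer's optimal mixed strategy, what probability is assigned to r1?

3/7

Row minima are 2 and 6, so the maximizer's maximin is 6; column maxima are 10 and 12, so the minimizer's minimax is 10. These differ, so the equilibrium is in mixed strategies.
Let the minimizer play r1 with probability q. The maximizer is indifferent when 2q + 12(1−q) = 10q + 6(1−q), giving q = 3/7.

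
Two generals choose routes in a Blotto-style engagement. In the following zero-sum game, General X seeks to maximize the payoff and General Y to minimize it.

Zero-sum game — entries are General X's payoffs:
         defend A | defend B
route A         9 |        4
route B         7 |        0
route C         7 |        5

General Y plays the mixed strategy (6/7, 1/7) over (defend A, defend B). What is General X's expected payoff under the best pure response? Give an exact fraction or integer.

route A: (9)·(6/7) + (4)·(1/7) = 58/7.
route B: (7)·(6/7) + (0)·(1/7) = 6.
route C: (7)·(6/7) + (5)·(1/7) = 47/7.
The best pure response is route A with expected payoff 58/7.

58/7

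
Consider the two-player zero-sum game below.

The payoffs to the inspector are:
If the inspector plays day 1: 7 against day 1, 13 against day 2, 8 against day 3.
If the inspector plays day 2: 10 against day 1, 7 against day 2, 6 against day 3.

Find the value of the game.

Column day 2 is strictly dominated by day 3 for the inspectee (it gives the inspector more in every row).
The remaining 2×2 game on (day 1, day 2) × (day 1, day 3) has no saddle point. Let the inspector play day 1 with probability p; indifference gives 7p + 10(1−p) = 8p + 6(1−p), so p = 4/5.
Similarly the inspectee's optimal q on day 1 is 2/5, and the value is 7·(2/5) + (8)·(3/5) = 38/5.

38/5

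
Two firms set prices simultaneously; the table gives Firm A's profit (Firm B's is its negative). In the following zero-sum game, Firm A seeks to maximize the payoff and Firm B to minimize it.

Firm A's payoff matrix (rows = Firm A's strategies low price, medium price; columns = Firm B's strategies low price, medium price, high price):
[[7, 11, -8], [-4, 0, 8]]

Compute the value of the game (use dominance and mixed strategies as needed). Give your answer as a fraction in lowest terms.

Column medium price is strictly dominated by low price for Firm B (it gives Firm A more in every row).
The remaining 2×2 game on (low price, medium price) × (low price, high price) has no saddle point. Let Firm A play low price with probability p; indifference gives 7p − 4(1−p) = −8p + 8(1−p), so p = 4/9.
Similarly Firm B's optimal q on low price is 16/27, and the value is 7·(16/27) + (-8)·(11/27) = 8/9.

8/9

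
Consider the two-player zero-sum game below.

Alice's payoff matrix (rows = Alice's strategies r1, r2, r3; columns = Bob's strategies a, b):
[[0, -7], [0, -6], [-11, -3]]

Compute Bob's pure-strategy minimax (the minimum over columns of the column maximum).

The worst case (largest entry) in each column is a: 0, b: -3.
The best (smallest) of these is -3.

-3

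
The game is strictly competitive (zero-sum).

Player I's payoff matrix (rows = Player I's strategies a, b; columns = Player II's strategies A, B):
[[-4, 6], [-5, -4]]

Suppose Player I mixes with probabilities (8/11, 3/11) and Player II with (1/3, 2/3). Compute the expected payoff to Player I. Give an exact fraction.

Against (1/3, 2/3), each row's expected payoff is a: 8/3; b: -13/3.
Taking the (8/11, 3/11)-weighted average: (8/11)·(8/3) + (3/11)·(-13/3) = 25/33.

25/33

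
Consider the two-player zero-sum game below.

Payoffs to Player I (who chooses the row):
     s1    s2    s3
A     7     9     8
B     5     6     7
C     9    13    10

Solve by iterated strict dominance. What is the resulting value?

9

Column s2 is strictly dominated by s1 for Player II (7<9, 5<6, 9<13); eliminate s2.
Row B is strictly dominated by row A (7>5, 8>7); eliminate B.
Row A is strictly dominated by row C (9>7, 10>8); eliminate A.
Column s3 is strictly dominated by s1 for Player II (9<10); eliminate s3.
Only (C, s1) remains, with payoff 9.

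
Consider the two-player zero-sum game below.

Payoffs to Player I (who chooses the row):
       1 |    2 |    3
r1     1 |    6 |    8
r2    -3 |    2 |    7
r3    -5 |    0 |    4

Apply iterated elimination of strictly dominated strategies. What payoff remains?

Row r2 is strictly dominated by row r1 (1>-3, 6>2, 8>7); eliminate r2.
Column 3 is strictly dominated by 1 for Player II (1<8, -5<4); eliminate 3.
Row r3 is strictly dominated by row r1 (1>-5, 6>0); eliminate r3.
Column 2 is strictly dominated by 1 for Player II (1<6); eliminate 2.
Only (r1, 1) remains, with payoff 1.

1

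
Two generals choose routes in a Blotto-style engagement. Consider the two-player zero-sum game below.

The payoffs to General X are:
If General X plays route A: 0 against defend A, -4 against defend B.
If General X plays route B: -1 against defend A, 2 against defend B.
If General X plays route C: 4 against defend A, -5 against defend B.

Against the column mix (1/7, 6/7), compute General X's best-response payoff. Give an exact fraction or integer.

route A: (0)·(1/7) + (-4)·(6/7) = -24/7.
route B: (-1)·(1/7) + (2)·(6/7) = 11/7.
route C: (4)·(1/7) + (-5)·(6/7) = -26/7.
The best pure response is route B with expected payoff 11/7.

11/7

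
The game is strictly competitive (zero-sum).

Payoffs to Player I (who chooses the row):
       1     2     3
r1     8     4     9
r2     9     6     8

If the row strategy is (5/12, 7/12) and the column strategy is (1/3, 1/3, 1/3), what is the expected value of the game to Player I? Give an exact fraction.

Against (1/3, 1/3, 1/3), each row's expected payoff is r1: 7; r2: 23/3.
Taking the (5/12, 7/12)-weighted average: (5/12)·(7) + (7/12)·(23/3) = 133/18.

133/18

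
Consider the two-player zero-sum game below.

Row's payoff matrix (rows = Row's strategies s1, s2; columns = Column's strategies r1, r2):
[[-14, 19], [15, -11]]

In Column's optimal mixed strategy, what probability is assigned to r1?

Row minima are -14 and -11, so Row's maximin is -11; column maxima are 15 and 19, so Column's minimax is 15. These differ, so the equilibrium is in mixed strategies.
Let Column play r1 with probability q. Row is indifferent when −14q + 19(1−q) = 15q − 11(1−q), giving q = 30/59.

30/59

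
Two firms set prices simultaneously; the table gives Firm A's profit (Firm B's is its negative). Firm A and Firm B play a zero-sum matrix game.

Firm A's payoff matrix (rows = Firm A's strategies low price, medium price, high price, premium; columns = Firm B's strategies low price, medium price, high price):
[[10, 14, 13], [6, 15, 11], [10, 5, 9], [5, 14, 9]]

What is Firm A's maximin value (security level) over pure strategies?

10

The worst-case payoff for each row is low price: 10, medium price: 6, high price: 5, premium: 5.
The best of these is 10.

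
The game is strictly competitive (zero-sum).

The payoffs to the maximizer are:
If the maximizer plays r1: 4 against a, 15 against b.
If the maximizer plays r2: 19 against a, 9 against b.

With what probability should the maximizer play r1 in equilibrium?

Row minima are 4 and 9, so the maximizer's maximin is 9; column maxima are 19 and 15, so the minimizer's minimax is 15. These differ, so the equilibrium is in mixed strategies.
Let the maximizer play r1 with probability p. The minimizer is indifferent when 4p + 19(1−p) = 15p + 9(1−p), giving p = 10/21.

10/21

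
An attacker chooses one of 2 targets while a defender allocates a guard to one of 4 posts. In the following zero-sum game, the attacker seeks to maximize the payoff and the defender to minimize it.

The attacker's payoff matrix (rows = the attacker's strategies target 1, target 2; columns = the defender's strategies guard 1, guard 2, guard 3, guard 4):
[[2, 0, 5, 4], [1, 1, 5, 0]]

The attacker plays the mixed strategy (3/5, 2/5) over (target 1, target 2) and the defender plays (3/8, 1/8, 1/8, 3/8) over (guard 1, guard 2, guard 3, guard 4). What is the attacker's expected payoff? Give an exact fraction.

87/40

Against (3/8, 1/8, 1/8, 3/8), each row's expected payoff is target 1: 23/8; target 2: 9/8.
Taking the (3/5, 2/5)-weighted average: (3/5)·(23/8) + (2/5)·(9/8) = 87/40.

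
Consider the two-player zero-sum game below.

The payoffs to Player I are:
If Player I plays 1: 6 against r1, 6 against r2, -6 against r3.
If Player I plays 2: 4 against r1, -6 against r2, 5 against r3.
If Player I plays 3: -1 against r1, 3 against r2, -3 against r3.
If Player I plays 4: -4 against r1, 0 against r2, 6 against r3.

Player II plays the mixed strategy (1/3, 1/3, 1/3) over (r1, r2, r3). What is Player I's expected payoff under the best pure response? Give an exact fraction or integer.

2

1: (6)·(1/3) + (6)·(1/3) + (-6)·(1/3) = 2.
2: (4)·(1/3) + (-6)·(1/3) + (5)·(1/3) = 1.
3: (-1)·(1/3) + (3)·(1/3) + (-3)·(1/3) = -1/3.
4: (-4)·(1/3) + (0)·(1/3) + (6)·(1/3) = 2/3.
The best pure response is 1 with expected payoff 2.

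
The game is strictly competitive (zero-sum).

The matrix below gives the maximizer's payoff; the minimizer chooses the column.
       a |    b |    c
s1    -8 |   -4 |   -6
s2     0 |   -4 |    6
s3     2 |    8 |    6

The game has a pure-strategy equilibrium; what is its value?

2

Row minima: -8, -4, 2 → the maximizer's maximin is 2.
Column maxima: 2, 8, 6 → the minimizer's minimax is 2.
They coincide at (s3, a), so the value is 2.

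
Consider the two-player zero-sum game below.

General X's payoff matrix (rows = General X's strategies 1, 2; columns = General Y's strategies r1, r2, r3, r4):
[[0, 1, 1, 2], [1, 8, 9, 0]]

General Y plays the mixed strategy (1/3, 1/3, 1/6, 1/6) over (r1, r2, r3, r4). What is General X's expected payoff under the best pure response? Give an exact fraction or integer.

9/2

1: (0)·(1/3) + (1)·(1/3) + (1)·(1/6) + (2)·(1/6) = 5/6.
2: (1)·(1/3) + (8)·(1/3) + (9)·(1/6) + (0)·(1/6) = 9/2.
The best pure response is 2 with expected payoff 9/2.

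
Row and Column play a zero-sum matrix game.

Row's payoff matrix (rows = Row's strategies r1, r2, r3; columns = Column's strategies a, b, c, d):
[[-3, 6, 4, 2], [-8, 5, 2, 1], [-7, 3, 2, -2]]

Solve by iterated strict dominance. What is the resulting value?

Row r2 is strictly dominated by row r1 (-3>-8, 6>5, 4>2, 2>1); eliminate r2.
Column b is strictly dominated by a for Column (-3<6, -7<3); eliminate b.
Column c is strictly dominated by a for Column (-3<4, -7<2); eliminate c.
Column d is strictly dominated by a for Column (-3<2, -7<-2); eliminate d.
Row r3 is strictly dominated by row r1 (-3>-7); eliminate r3.
Only (r1, a) remains, with payoff -3.

-3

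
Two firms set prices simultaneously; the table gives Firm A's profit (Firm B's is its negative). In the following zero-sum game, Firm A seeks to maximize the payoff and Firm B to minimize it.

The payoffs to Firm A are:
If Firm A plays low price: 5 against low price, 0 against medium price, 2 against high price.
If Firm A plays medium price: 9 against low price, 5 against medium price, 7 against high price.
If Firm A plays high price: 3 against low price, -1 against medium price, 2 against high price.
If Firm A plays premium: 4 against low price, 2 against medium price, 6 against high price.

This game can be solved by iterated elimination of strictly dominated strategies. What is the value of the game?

5

Column low price is strictly dominated by medium price for Firm B (0<5, 5<9, -1<3, 2<4); eliminate low price.
Column high price is strictly dominated by medium price for Firm B (0<2, 5<7, -1<2, 2<6); eliminate high price.
Row premium is strictly dominated by row medium price (5>2); eliminate premium.
Row low price is strictly dominated by row medium price (5>0); eliminate low price.
Row high price is strictly dominated by row medium price (5>-1); eliminate high price.
Only (medium price, medium price) remains, with payoff 5.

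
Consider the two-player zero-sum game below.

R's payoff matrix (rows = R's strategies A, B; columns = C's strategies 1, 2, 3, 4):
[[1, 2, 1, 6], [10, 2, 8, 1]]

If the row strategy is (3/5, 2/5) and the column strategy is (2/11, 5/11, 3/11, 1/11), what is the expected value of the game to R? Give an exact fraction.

Against (2/11, 5/11, 3/11, 1/11), each row's expected payoff is A: 21/11; B: 5.
Taking the (3/5, 2/5)-weighted average: (3/5)·(21/11) + (2/5)·(5) = 173/55.

173/55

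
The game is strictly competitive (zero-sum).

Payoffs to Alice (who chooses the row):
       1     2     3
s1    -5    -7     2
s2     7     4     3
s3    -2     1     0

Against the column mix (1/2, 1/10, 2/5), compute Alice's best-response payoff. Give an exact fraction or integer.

s1: (-5)·(1/2) + (-7)·(1/10) + (2)·(2/5) = -12/5.
s2: (7)·(1/2) + (4)·(1/10) + (3)·(2/5) = 51/10.
s3: (-2)·(1/2) + (1)·(1/10) + (0)·(2/5) = -9/10.
The best pure response is s2 with expected payoff 51/10.

51/10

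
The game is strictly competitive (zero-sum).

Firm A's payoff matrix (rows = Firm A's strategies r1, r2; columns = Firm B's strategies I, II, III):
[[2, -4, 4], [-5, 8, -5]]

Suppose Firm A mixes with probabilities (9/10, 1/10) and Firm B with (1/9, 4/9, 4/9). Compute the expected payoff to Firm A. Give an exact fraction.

Against (1/9, 4/9, 4/9), each row's expected payoff is r1: 2/9; r2: 7/9.
Taking the (9/10, 1/10)-weighted average: (9/10)·(2/9) + (1/10)·(7/9) = 5/18.

5/18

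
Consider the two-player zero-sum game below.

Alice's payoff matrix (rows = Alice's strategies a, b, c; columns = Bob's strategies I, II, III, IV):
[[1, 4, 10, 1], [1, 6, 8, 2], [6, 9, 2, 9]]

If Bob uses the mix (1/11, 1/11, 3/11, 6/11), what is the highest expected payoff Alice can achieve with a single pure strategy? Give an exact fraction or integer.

75/11

a: (1)·(1/11) + (4)·(1/11) + (10)·(3/11) + (1)·(6/11) = 41/11.
b: (1)·(1/11) + (6)·(1/11) + (8)·(3/11) + (2)·(6/11) = 43/11.
c: (6)·(1/11) + (9)·(1/11) + (2)·(3/11) + (9)·(6/11) = 75/11.
The best pure response is c with expected payoff 75/11.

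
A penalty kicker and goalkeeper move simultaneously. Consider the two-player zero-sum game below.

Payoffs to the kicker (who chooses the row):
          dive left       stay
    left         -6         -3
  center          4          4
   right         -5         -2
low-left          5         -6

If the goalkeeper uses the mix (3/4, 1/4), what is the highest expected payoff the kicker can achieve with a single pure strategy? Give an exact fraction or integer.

left: (-6)·(3/4) + (-3)·(1/4) = -21/4.
center: (4)·(3/4) + (4)·(1/4) = 4.
right: (-5)·(3/4) + (-2)·(1/4) = -17/4.
low-left: (5)·(3/4) + (-6)·(1/4) = 9/4.
The best pure response is center with expected payoff 4.

4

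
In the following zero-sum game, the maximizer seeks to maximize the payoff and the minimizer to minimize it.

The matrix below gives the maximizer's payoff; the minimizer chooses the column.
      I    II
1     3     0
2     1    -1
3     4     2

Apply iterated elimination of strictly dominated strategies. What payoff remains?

Column I is strictly dominated by II for the minimizer (0<3, -1<1, 2<4); eliminate I.
Row 1 is strictly dominated by row 3 (2>0); eliminate 1.
Row 2 is strictly dominated by row 3 (2>-1); eliminate 2.
Only (3, II) remains, with payoff 2.

2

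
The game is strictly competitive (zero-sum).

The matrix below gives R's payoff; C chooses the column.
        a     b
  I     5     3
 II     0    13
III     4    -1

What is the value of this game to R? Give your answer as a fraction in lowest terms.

Row III is strictly dominated by row I, so R never plays it.
The remaining 2×2 game on (I, II) × (a, b) has no saddle point. Let R play I with probability p; indifference gives 5p = 3p + 13(1−p), so p = 13/15.
Similarly C's optimal q on a is 2/3, and the value is 5·(2/3) + (3)·(1/3) = 13/3.

13/3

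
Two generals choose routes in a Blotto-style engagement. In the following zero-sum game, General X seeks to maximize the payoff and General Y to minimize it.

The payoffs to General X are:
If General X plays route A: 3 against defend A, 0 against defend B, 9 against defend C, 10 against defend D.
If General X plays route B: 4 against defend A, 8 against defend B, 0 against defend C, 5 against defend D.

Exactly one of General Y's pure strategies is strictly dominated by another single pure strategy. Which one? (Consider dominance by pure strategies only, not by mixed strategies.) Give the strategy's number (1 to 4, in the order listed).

4

General Y prefers columns that give General X less. Compare defend D with defend A: 3 < 10, 4 < 5.
So defend A strictly dominates defend D for General Y; defend D is strictly dominated.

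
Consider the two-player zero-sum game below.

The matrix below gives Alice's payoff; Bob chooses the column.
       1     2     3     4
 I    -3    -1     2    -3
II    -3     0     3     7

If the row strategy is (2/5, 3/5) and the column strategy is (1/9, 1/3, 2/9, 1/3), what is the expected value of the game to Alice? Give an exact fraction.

10/9

Against (1/9, 1/3, 2/9, 1/3), each row's expected payoff is I: -11/9; II: 8/3.
Taking the (2/5, 3/5)-weighted average: (2/5)·(-11/9) + (3/5)·(8/3) = 10/9.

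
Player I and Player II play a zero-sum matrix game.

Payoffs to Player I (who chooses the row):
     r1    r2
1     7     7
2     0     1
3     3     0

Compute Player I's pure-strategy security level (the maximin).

7

The worst-case payoff for each row is 1: 7, 2: 0, 3: 0.
The best of these is 7.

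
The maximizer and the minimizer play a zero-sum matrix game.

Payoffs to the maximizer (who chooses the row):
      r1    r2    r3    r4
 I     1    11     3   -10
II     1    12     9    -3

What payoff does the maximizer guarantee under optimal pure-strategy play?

Row minima: -10, -3 → the maximizer's maximin is -3.
Column maxima: 1, 12, 9, -3 → the minimizer's minimax is -3.
They coincide at (II, r4), so the value is -3.

-3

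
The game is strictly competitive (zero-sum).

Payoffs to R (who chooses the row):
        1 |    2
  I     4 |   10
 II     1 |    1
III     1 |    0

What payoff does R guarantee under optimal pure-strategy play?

4

Row minima: 4, 1, 0 → R's maximin is 4.
Column maxima: 4, 10 → C's minimax is 4.
They coincide at (I, 1), so the value is 4.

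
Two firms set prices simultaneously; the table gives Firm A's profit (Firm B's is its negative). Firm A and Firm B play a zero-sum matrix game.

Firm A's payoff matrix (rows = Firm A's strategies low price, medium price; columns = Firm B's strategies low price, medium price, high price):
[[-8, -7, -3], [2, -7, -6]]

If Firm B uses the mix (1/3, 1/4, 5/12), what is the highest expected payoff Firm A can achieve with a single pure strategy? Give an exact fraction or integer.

-43/12

low price: (-8)·(1/3) + (-7)·(1/4) + (-3)·(5/12) = -17/3.
medium price: (2)·(1/3) + (-7)·(1/4) + (-6)·(5/12) = -43/12.
The best pure response is medium price with expected payoff -43/12.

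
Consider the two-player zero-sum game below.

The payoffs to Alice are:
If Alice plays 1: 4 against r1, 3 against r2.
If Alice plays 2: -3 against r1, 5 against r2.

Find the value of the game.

Row minima are 3 and -3, so Alice's maximin is 3; column maxima are 4 and 5, so Bob's minimax is 4. These differ, so the equilibrium is in mixed strategies.
Let Alice play 1 with probability p. Bob is indifferent when 4p − 3(1−p) = 3p + 5(1−p), giving p = 8/9.
Let Bob play r1 with probability q. Alice is indifferent when 4q + 3(1−q) = −3q + 5(1−q), giving q = 2/9.
The value is 4·(2/9) + (3)·(7/9) = 29/9.

29/9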